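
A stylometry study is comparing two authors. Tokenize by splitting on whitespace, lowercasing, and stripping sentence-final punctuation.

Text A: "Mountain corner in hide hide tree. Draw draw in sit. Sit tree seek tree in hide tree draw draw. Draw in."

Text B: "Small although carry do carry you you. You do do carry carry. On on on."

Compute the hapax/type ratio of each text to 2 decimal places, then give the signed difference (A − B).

0.05

A: hapax=3, V=8, ratio=0.38
B: hapax=2, V=6, ratio=0.33
Difference = 0.38 − 0.33 = 0.05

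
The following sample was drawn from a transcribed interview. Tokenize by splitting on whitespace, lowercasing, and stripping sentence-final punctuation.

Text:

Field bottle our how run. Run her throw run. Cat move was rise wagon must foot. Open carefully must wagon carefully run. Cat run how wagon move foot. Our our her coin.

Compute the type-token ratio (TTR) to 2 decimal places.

N = 32 tokens, V = 17 types.
TTR = V / N = 17 / 32 = 0.53

0.53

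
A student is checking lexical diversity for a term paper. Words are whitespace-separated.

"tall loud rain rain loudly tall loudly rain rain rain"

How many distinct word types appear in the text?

Distinct types: {loud, loudly, rain, tall}
V = 4

4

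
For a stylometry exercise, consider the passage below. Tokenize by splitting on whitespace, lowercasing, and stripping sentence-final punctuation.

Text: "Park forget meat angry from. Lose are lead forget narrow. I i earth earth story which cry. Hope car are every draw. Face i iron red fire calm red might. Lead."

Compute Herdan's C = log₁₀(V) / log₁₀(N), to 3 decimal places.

0.925

N = 31, V = 24.
log₁₀(V) = 1.380211, log₁₀(N) = 1.491362
C = 1.380211 / 1.491362 = 0.925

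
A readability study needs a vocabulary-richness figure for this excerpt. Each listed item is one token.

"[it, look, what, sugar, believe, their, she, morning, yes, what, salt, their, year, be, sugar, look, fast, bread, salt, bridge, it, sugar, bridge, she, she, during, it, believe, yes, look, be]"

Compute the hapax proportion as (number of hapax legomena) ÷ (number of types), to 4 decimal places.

Frequencies: it:3, look:3, sugar:3, she:3, what:2, believe:2, their:2, yes:2, salt:2, be:2, bridge:2, morning:1, year:1, fast:1, bread:1, during:1
Hapax count = 5; type count = 16.
Ratio = 5 / 16 = 0.3125

0.3125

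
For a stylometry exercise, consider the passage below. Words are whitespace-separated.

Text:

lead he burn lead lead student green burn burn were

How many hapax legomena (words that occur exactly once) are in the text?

4

Frequencies: lead:3, burn:3, he:1, student:1, green:1, were:1
Hapax (freq=1): green, he, student, were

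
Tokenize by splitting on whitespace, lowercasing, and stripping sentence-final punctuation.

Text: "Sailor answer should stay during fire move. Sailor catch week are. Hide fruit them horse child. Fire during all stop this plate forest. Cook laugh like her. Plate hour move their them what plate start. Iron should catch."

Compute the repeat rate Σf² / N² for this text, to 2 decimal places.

0.04

Frequencies: plate:3, sailor:2, should:2, during:2, fire:2, move:2, catch:2, them:2, answer:1, stay:1, week:1, are:1, hide:1, fruit:1, horse:1, child:1, all:1, stop:1, this:1, forest:1, … (9 more, each freq 1)
Σf² = 58; N² = 1444
Repeat rate = 58 / 1444 = 0.04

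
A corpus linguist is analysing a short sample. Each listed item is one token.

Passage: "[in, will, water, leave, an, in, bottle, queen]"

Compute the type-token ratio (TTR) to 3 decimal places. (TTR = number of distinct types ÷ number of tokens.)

N = 8 tokens, V = 7 types.
TTR = V / N = 7 / 8 = 0.875

0.875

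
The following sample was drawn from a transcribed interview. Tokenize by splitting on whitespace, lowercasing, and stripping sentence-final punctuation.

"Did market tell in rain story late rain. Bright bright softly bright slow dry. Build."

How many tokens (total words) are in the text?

Tokens: did, market, tell, in, rain, story, late, rain, bright, bright, softly, bright, slow, dry, build
N = 15

15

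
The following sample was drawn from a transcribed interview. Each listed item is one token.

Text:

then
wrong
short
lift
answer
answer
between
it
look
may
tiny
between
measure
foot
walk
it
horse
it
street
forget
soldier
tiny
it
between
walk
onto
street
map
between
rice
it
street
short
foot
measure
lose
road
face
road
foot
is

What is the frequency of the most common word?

Frequencies: it:5, between:4, foot:3, street:3, short:2, answer:2, tiny:2, measure:2, walk:2, road:2, then:1, wrong:1, lift:1, look:1, may:1, horse:1, forget:1, soldier:1, onto:1, map:1, … (4 more, each freq 1)
Most common: 'it' with frequency 5.

5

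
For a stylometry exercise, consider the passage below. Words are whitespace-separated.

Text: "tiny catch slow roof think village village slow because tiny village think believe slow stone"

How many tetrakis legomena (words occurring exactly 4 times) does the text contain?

0

Frequencies: slow:3, village:3, tiny:2, think:2, catch:1, roof:1, because:1, believe:1, stone:1
Words with frequency 4: (none)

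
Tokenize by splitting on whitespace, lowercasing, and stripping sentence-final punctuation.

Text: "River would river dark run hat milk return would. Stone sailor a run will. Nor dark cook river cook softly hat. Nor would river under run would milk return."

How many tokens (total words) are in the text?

29

Tokens: river, would, river, dark, run, hat, milk, return, would, stone, sailor, a, run, will, nor, dark, cook, river, cook, softly, hat, nor, would, river, under, run, would, milk, return
N = 29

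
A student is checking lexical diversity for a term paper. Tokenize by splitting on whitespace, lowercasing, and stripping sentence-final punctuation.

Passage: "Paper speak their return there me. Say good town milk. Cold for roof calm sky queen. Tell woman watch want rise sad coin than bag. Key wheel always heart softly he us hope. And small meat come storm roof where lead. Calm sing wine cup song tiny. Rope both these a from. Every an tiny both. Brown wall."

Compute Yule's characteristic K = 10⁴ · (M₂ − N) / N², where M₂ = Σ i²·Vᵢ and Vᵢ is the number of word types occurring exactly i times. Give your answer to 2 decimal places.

Frequencies: roof:2, calm:2, tiny:2, both:2, paper:1, speak:1, their:1, return:1, there:1, me:1, say:1, good:1, town:1, milk:1, cold:1, for:1, sky:1, queen:1, tell:1, woman:1, … (34 more, each freq 1)
N = 58. Frequency spectrum: V_1=50, V_2=4
M₂ = 1²·50 + 2²·4 = 66
K = 10000 × (66 − 58) / 58² = 23.78

23.78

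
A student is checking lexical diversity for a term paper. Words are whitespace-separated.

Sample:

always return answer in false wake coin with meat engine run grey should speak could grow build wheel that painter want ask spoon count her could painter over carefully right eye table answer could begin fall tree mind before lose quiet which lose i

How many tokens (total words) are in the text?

44

Tokens: always, return, answer, in, false, wake, coin, with, meat, engine, run, grey, should, speak, could, grow, build, wheel, that, painter, want, ask, spoon, count, her, could, painter, over, carefully, right, eye, table, answer, could, begin, fall, tree, mind, before, lose, quiet, which, lose, i
N = 44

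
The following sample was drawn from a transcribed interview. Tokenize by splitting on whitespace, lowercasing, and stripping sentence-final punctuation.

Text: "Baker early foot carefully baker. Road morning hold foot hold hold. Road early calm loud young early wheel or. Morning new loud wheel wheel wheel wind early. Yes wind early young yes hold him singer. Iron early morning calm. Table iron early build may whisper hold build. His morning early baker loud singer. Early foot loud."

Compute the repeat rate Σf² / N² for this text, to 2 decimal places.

Frequencies: early:9, hold:5, morning:4, loud:4, wheel:4, baker:3, foot:3, road:2, calm:2, young:2, wind:2, yes:2, singer:2, iron:2, build:2, carefully:1, or:1, new:1, him:1, table:1, … (3 more, each freq 1)
Σf² = 212; N² = 3136
Repeat rate = 212 / 3136 = 0.07

0.07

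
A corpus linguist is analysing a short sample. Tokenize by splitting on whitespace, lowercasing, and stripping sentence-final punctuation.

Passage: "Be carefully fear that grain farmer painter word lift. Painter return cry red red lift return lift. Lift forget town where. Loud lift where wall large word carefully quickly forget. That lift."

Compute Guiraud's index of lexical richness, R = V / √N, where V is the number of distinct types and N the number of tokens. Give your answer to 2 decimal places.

3.36

N = 32, V = 19.
√N = 5.656854
R = 19 / 5.656854 = 3.36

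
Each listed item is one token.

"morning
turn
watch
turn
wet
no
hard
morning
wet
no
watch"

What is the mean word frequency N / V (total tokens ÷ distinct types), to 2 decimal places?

N = 11 tokens, V = 6 types.
Mean frequency = N / V = 11 / 6 = 1.83

1.83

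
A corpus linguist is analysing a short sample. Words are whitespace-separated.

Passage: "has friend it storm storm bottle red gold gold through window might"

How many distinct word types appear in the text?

Distinct types: {bottle, friend, gold, has, it, might, red, storm, through, window}
V = 10

10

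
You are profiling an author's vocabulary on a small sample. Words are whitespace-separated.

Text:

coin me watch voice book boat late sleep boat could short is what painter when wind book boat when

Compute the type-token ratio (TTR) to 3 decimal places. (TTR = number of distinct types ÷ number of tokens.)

0.789

N = 19 tokens, V = 15 types.
TTR = V / N = 15 / 19 = 0.789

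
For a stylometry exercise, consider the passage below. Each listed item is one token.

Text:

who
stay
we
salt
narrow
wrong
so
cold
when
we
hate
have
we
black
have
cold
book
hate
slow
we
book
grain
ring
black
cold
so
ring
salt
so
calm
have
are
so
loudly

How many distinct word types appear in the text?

19

Distinct types: {are, black, book, calm, cold, grain, hate, have, loudly, narrow, ring, salt, slow, so, stay, we, when, who, wrong}
V = 19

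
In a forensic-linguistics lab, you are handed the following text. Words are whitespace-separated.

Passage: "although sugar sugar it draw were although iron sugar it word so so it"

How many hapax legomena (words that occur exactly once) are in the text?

Frequencies: sugar:3, it:3, although:2, so:2, draw:1, were:1, iron:1, word:1
Hapax (freq=1): draw, iron, were, word

4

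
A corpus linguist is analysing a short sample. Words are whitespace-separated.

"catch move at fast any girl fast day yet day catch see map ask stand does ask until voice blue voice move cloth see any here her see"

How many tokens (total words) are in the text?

Tokens: catch, move, at, fast, any, girl, fast, day, yet, day, catch, see, map, ask, stand, does, ask, until, voice, blue, voice, move, cloth, see, any, here, her, see
N = 28

28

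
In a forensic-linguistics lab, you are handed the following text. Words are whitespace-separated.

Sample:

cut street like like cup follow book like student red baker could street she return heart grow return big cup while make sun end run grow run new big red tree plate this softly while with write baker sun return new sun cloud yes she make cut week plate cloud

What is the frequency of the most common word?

3

Frequencies: like:3, return:3, sun:3, cut:2, street:2, cup:2, red:2, baker:2, she:2, grow:2, big:2, while:2, make:2, run:2, new:2, plate:2, cloud:2, follow:1, book:1, student:1, … (10 more, each freq 1)
Most common: 'like' with frequency 3.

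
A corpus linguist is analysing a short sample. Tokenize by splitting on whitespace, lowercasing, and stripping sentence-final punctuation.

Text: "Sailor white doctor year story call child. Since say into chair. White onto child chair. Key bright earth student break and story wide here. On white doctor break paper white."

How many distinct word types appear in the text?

Distinct types: {and, break, bright, call, chair, child, doctor, earth, here, into, key, on, onto, paper, sailor, say, since, story, student, white, wide, year}
V = 22

22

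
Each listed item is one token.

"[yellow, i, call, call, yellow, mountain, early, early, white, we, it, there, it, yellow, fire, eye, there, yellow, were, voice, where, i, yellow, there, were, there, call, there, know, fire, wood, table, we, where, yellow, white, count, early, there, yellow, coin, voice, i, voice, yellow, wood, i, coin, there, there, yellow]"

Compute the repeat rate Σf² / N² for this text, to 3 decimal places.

Frequencies: yellow:9, there:8, i:4, call:3, early:3, voice:3, white:2, we:2, it:2, fire:2, were:2, where:2, wood:2, coin:2, mountain:1, eye:1, know:1, table:1, count:1
Σf² = 225; N² = 2601
Repeat rate = 225 / 2601 = 0.087

0.087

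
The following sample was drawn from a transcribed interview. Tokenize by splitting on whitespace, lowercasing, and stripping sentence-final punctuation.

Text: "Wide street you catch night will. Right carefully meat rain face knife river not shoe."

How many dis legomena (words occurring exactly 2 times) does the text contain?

Frequencies: wide:1, street:1, you:1, catch:1, night:1, will:1, right:1, carefully:1, meat:1, rain:1, face:1, knife:1, river:1, not:1, shoe:1
Words with frequency 2: (none)

0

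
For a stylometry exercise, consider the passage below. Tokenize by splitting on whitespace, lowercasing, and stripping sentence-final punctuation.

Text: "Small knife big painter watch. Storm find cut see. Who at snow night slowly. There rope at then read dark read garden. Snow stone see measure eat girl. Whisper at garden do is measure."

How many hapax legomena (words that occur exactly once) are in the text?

Frequencies: at:3, see:2, snow:2, read:2, garden:2, measure:2, small:1, knife:1, big:1, painter:1, watch:1, storm:1, find:1, cut:1, who:1, night:1, slowly:1, there:1, rope:1, then:1, … (7 more, each freq 1)
Hapax (freq=1): big, cut, dark, do, eat, find, girl, is, knife, night, painter, rope, slowly, small, stone, storm, then, there, watch, whisper, who

21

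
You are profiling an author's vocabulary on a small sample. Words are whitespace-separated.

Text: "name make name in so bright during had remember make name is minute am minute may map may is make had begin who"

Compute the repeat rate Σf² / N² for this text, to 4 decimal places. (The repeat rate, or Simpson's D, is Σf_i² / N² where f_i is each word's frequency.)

Frequencies: name:3, make:3, had:2, is:2, minute:2, may:2, in:1, so:1, bright:1, during:1, remember:1, am:1, map:1, begin:1, who:1
Σf² = 43; N² = 529
Repeat rate = 43 / 529 = 0.0813

0.0813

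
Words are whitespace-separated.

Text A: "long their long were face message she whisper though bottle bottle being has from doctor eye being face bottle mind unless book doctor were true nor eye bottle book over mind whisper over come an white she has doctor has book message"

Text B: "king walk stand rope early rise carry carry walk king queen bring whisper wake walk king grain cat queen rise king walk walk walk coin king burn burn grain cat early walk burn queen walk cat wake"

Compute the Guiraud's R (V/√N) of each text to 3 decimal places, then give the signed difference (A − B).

A: V=23, N=42, R=3.549
B: V=15, N=37, R=2.466
Difference = 3.549 − 2.466 = 1.083

1.083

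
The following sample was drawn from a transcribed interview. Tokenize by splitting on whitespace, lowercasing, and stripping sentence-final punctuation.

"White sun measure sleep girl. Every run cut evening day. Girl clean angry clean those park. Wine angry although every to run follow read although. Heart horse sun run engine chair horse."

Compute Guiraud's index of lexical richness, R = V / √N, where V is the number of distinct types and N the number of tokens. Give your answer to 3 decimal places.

N = 32, V = 23.
√N = 5.656854
R = 23 / 5.656854 = 4.066

4.066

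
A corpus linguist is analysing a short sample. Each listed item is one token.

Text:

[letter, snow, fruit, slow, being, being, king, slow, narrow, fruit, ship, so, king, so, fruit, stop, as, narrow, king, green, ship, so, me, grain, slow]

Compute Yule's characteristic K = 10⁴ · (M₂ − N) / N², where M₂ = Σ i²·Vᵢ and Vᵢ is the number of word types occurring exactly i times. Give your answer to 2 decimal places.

480.00

Frequencies: fruit:3, slow:3, king:3, so:3, being:2, narrow:2, ship:2, letter:1, snow:1, stop:1, as:1, green:1, me:1, grain:1
N = 25. Frequency spectrum: V_1=7, V_2=3, V_3=4
M₂ = 1²·7 + 2²·3 + 3²·4 = 55
K = 10000 × (55 − 25) / 25² = 480.00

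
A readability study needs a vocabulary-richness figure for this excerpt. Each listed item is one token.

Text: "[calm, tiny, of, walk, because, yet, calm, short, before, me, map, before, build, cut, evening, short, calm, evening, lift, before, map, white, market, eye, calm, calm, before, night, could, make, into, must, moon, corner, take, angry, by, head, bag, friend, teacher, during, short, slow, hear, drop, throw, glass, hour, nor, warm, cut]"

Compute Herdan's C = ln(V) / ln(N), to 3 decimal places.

0.934

N = 52, V = 40.
ln(V) = 3.688879, ln(N) = 3.951244
C = 3.688879 / 3.951244 = 0.934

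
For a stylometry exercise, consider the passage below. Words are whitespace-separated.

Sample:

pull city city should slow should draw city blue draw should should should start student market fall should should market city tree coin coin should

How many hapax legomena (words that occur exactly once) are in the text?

7

Frequencies: should:8, city:4, draw:2, market:2, coin:2, pull:1, slow:1, blue:1, start:1, student:1, fall:1, tree:1
Hapax (freq=1): blue, fall, pull, slow, start, student, tree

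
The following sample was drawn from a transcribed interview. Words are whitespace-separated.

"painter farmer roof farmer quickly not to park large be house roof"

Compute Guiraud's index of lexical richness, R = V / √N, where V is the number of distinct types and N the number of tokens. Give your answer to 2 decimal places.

2.89

N = 12, V = 10.
√N = 3.464102
R = 10 / 3.464102 = 2.89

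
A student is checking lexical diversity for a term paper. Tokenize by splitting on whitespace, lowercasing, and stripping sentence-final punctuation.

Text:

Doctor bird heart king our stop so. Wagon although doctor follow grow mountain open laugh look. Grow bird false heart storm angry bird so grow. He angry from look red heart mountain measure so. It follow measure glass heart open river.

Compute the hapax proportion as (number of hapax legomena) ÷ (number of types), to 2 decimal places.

0.56

Frequencies: heart:4, bird:3, so:3, grow:3, doctor:2, follow:2, mountain:2, open:2, look:2, angry:2, measure:2, king:1, our:1, stop:1, wagon:1, although:1, laugh:1, false:1, storm:1, he:1, … (5 more, each freq 1)
Hapax count = 14; type count = 25.
Ratio = 14 / 25 = 0.56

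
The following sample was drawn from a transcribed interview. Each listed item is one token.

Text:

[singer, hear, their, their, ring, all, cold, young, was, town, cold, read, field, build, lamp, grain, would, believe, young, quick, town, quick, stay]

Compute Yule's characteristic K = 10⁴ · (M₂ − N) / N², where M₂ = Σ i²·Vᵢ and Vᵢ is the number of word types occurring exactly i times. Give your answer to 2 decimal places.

Frequencies: their:2, cold:2, young:2, town:2, quick:2, singer:1, hear:1, ring:1, all:1, was:1, read:1, field:1, build:1, lamp:1, grain:1, would:1, believe:1, stay:1
N = 23. Frequency spectrum: V_1=13, V_2=5
M₂ = 1²·13 + 2²·5 = 33
K = 10000 × (33 − 23) / 23² = 189.04

189.04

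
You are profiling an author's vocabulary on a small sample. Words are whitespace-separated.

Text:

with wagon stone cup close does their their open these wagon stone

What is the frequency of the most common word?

2

Frequencies: wagon:2, stone:2, their:2, with:1, cup:1, close:1, does:1, open:1, these:1
Most common: 'wagon' with frequency 2.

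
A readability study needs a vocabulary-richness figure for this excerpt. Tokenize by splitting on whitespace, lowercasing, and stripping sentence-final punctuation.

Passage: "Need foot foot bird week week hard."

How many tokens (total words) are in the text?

Tokens: need, foot, foot, bird, week, week, hard
N = 7

7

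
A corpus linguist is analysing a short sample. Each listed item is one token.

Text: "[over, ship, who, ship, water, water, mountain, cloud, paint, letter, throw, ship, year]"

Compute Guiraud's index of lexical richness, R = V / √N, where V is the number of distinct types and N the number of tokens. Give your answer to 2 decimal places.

2.77

N = 13, V = 10.
√N = 3.605551
R = 10 / 3.605551 = 2.77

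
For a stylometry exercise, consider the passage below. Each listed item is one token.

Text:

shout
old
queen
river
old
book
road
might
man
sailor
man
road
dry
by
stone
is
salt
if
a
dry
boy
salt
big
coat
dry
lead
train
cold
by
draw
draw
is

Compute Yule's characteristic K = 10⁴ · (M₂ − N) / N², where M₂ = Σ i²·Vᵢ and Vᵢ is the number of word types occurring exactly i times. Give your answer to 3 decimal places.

Frequencies: dry:3, old:2, road:2, man:2, by:2, is:2, salt:2, draw:2, shout:1, queen:1, river:1, book:1, might:1, sailor:1, stone:1, if:1, a:1, boy:1, big:1, coat:1, … (3 more, each freq 1)
N = 32. Frequency spectrum: V_1=15, V_2=7, V_3=1
M₂ = 1²·15 + 2²·7 + 3²·1 = 52
K = 10000 × (52 − 32) / 32² = 195.313

195.313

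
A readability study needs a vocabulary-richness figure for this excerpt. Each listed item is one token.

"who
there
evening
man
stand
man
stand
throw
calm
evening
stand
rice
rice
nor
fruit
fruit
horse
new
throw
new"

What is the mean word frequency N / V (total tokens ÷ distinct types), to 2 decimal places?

1.67

N = 20 tokens, V = 12 types.
Mean frequency = N / V = 20 / 12 = 1.67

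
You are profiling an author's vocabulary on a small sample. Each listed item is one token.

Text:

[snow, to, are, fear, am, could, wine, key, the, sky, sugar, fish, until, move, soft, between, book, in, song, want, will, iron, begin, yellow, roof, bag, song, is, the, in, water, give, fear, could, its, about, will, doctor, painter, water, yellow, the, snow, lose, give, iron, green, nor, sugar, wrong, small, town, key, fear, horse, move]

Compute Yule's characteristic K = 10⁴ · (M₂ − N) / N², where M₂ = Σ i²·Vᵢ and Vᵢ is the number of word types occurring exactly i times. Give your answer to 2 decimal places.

114.80

Frequencies: fear:3, the:3, snow:2, could:2, key:2, sugar:2, move:2, in:2, song:2, will:2, iron:2, yellow:2, water:2, give:2, to:1, are:1, am:1, wine:1, sky:1, fish:1, … (20 more, each freq 1)
N = 56. Frequency spectrum: V_1=26, V_2=12, V_3=2
M₂ = 1²·26 + 2²·12 + 3²·2 = 92
K = 10000 × (92 − 56) / 56² = 114.80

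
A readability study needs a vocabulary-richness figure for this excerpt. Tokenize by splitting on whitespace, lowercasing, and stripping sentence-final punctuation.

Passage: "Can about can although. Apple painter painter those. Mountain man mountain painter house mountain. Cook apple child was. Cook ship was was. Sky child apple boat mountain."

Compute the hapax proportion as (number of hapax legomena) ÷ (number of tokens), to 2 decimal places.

Frequencies: mountain:4, apple:3, painter:3, was:3, can:2, cook:2, child:2, about:1, although:1, those:1, man:1, house:1, ship:1, sky:1, boat:1
Hapax count = 8; token count = 27.
Ratio = 8 / 27 = 0.30

0.30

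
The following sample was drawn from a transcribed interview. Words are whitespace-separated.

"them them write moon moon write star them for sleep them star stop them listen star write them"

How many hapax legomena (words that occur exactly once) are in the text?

Frequencies: them:6, write:3, star:3, moon:2, for:1, sleep:1, stop:1, listen:1
Hapax (freq=1): for, listen, sleep, stop

4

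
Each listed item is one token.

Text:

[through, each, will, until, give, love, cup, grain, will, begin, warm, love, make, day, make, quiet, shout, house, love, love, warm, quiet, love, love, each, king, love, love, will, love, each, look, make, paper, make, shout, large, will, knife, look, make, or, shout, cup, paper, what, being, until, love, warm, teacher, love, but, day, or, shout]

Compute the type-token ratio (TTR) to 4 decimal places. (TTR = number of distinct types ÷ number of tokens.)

N = 56 tokens, V = 25 types.
TTR = V / N = 25 / 56 = 0.4464

0.4464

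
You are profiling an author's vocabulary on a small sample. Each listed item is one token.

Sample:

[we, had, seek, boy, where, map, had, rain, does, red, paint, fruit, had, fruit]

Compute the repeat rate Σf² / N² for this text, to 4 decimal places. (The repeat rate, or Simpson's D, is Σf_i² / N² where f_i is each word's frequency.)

Frequencies: had:3, fruit:2, we:1, seek:1, boy:1, where:1, map:1, rain:1, does:1, red:1, paint:1
Σf² = 22; N² = 196
Repeat rate = 22 / 196 = 0.1122

0.1122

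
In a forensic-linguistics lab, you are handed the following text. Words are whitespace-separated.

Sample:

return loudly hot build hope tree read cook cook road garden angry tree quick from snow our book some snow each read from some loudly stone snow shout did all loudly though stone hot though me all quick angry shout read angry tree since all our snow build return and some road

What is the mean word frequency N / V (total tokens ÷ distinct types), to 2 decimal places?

N = 52 tokens, V = 26 types.
Mean frequency = N / V = 52 / 26 = 2.00

2.00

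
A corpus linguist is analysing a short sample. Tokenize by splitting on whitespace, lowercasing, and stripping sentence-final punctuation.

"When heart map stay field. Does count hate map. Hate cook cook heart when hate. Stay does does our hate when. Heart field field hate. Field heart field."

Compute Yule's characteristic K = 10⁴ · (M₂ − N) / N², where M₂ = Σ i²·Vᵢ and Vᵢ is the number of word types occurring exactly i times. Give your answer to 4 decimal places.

Frequencies: field:5, hate:5, heart:4, when:3, does:3, map:2, stay:2, cook:2, count:1, our:1
N = 28. Frequency spectrum: V_1=2, V_2=3, V_3=2, V_4=1, V_5=2
M₂ = 1²·2 + 2²·3 + 3²·2 + 4²·1 + 5²·2 = 98
K = 10000 × (98 − 28) / 28² = 892.8571

892.8571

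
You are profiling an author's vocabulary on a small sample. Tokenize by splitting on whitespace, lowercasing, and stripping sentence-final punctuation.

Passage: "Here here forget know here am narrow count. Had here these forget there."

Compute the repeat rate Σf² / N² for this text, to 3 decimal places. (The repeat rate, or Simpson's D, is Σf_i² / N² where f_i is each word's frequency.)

0.160

Frequencies: here:4, forget:2, know:1, am:1, narrow:1, count:1, had:1, these:1, there:1
Σf² = 27; N² = 169
Repeat rate = 27 / 169 = 0.160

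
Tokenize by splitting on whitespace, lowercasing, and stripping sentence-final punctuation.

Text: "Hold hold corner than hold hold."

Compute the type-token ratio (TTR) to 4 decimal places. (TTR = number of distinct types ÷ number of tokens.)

N = 6 tokens, V = 3 types.
TTR = V / N = 3 / 6 = 0.5000

0.5000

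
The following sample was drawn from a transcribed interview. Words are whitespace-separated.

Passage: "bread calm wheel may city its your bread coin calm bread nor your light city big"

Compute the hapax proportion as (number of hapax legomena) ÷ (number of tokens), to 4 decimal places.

Frequencies: bread:3, calm:2, city:2, your:2, wheel:1, may:1, its:1, coin:1, nor:1, light:1, big:1
Hapax count = 7; token count = 16.
Ratio = 7 / 16 = 0.4375

0.4375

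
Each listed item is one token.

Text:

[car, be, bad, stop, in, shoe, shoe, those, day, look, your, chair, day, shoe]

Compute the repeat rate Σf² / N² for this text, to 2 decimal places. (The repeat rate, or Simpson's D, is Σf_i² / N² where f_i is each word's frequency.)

0.11

Frequencies: shoe:3, day:2, car:1, be:1, bad:1, stop:1, in:1, those:1, look:1, your:1, chair:1
Σf² = 22; N² = 196
Repeat rate = 22 / 196 = 0.11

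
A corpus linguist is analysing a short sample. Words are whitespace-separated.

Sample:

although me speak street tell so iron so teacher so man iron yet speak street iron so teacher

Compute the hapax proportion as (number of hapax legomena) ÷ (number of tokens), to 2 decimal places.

Frequencies: so:4, iron:3, speak:2, street:2, teacher:2, although:1, me:1, tell:1, man:1, yet:1
Hapax count = 5; token count = 18.
Ratio = 5 / 18 = 0.28

0.28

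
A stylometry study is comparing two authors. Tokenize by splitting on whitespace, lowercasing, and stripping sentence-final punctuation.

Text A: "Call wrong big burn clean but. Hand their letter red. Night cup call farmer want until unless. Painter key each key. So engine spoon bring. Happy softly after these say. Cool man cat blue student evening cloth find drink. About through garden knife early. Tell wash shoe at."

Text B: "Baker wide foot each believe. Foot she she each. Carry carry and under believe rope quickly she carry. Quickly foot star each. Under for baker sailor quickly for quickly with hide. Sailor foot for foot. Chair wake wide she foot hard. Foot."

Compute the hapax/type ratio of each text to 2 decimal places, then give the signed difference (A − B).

A: hapax=44, V=46, ratio=0.96
B: hapax=8, V=19, ratio=0.42
Difference = 0.96 − 0.42 = 0.54

0.54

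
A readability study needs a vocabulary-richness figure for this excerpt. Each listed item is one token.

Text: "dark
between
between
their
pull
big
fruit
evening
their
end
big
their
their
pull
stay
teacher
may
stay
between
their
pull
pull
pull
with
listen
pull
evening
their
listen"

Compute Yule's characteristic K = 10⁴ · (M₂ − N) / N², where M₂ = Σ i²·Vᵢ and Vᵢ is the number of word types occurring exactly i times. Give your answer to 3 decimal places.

879.905

Frequencies: their:6, pull:6, between:3, big:2, evening:2, stay:2, listen:2, dark:1, fruit:1, end:1, teacher:1, may:1, with:1
N = 29. Frequency spectrum: V_1=6, V_2=4, V_3=1, V_6=2
M₂ = 1²·6 + 2²·4 + 3²·1 + 6²·2 = 103
K = 10000 × (103 − 29) / 29² = 879.905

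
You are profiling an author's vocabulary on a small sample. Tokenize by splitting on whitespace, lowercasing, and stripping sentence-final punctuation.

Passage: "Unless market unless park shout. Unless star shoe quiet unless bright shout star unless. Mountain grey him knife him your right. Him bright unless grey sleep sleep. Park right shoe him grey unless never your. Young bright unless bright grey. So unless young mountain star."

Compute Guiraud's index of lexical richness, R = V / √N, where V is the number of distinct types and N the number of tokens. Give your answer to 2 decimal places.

N = 45, V = 18.
√N = 6.708204
R = 18 / 6.708204 = 2.68

2.68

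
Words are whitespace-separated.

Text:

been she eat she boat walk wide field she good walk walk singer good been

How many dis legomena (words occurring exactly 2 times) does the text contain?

2

Frequencies: she:3, walk:3, been:2, good:2, eat:1, boat:1, wide:1, field:1, singer:1
Words with frequency 2: been, good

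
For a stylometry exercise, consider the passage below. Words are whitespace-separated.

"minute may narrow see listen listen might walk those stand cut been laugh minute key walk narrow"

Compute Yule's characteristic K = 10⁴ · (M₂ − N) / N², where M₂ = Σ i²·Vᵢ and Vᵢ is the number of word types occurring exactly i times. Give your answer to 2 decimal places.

Frequencies: minute:2, narrow:2, listen:2, walk:2, may:1, see:1, might:1, those:1, stand:1, cut:1, been:1, laugh:1, key:1
N = 17. Frequency spectrum: V_1=9, V_2=4
M₂ = 1²·9 + 2²·4 = 25
K = 10000 × (25 − 17) / 17² = 276.82

276.82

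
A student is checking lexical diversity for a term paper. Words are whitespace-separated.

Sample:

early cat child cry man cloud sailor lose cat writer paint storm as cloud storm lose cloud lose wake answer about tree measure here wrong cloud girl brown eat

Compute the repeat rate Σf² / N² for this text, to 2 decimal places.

Frequencies: cloud:4, lose:3, cat:2, storm:2, early:1, child:1, cry:1, man:1, sailor:1, writer:1, paint:1, as:1, wake:1, answer:1, about:1, tree:1, measure:1, here:1, wrong:1, girl:1, … (2 more, each freq 1)
Σf² = 51; N² = 841
Repeat rate = 51 / 841 = 0.06

0.06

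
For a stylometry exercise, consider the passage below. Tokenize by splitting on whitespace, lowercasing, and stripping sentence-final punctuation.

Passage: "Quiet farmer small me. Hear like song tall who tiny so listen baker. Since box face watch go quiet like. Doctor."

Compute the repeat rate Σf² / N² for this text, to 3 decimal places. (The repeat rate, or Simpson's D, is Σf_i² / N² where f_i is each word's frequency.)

0.057

Frequencies: quiet:2, like:2, farmer:1, small:1, me:1, hear:1, song:1, tall:1, who:1, tiny:1, so:1, listen:1, baker:1, since:1, box:1, face:1, watch:1, go:1, doctor:1
Σf² = 25; N² = 441
Repeat rate = 25 / 441 = 0.057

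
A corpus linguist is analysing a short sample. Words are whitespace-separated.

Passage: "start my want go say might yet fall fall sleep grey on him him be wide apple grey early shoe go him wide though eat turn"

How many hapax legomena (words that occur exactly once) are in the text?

Frequencies: him:3, go:2, fall:2, grey:2, wide:2, start:1, my:1, want:1, say:1, might:1, yet:1, sleep:1, on:1, be:1, apple:1, early:1, shoe:1, though:1, eat:1, turn:1
Hapax (freq=1): apple, be, early, eat, might, my, on, say, shoe, sleep, start, though, turn, want, yet

15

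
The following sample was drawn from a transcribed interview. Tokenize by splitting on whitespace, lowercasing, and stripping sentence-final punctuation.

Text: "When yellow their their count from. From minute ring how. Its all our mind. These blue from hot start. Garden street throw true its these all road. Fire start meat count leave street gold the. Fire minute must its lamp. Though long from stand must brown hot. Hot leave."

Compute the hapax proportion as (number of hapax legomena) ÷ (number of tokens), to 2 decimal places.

Frequencies: from:4, its:3, hot:3, their:2, count:2, minute:2, all:2, these:2, start:2, street:2, fire:2, leave:2, must:2, when:1, yellow:1, ring:1, how:1, our:1, mind:1, blue:1, … (12 more, each freq 1)
Hapax count = 19; token count = 49.
Ratio = 19 / 49 = 0.39

0.39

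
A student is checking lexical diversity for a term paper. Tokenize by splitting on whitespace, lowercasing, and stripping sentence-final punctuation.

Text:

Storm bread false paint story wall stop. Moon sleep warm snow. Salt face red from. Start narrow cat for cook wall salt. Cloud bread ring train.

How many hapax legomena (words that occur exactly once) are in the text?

20

Frequencies: bread:2, wall:2, salt:2, storm:1, false:1, paint:1, story:1, stop:1, moon:1, sleep:1, warm:1, snow:1, face:1, red:1, from:1, start:1, narrow:1, cat:1, for:1, cook:1, … (3 more, each freq 1)
Hapax (freq=1): cat, cloud, cook, face, false, for, from, moon, narrow, paint, red, ring, sleep, snow, start, stop, storm, story, train, warm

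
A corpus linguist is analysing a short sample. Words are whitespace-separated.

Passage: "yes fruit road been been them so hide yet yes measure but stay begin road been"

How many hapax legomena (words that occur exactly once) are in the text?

9

Frequencies: been:3, yes:2, road:2, fruit:1, them:1, so:1, hide:1, yet:1, measure:1, but:1, stay:1, begin:1
Hapax (freq=1): begin, but, fruit, hide, measure, so, stay, them, yet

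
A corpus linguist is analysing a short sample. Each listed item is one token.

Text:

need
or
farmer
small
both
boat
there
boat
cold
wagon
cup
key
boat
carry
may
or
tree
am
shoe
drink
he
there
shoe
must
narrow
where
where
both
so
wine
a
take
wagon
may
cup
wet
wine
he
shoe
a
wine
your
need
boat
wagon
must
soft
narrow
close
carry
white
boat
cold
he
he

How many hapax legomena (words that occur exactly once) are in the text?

13

Frequencies: boat:5, he:4, wagon:3, shoe:3, wine:3, need:2, or:2, both:2, there:2, cold:2, cup:2, carry:2, may:2, must:2, narrow:2, where:2, a:2, farmer:1, small:1, key:1, … (10 more, each freq 1)
Hapax (freq=1): am, close, drink, farmer, key, small, so, soft, take, tree, wet, white, your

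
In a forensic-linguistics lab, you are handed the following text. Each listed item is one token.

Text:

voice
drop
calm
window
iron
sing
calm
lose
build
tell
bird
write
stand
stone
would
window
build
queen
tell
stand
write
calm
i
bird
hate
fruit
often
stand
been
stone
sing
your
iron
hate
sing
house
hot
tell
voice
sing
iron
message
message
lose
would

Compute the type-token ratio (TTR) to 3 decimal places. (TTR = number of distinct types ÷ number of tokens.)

0.533

N = 45 tokens, V = 24 types.
TTR = V / N = 24 / 45 = 0.533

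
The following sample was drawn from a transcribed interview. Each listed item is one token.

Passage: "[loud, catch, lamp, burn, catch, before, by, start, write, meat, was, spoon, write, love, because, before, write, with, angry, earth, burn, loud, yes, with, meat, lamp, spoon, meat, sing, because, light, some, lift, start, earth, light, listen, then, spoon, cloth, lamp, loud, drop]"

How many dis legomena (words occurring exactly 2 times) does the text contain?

Frequencies: loud:3, lamp:3, write:3, meat:3, spoon:3, catch:2, burn:2, before:2, start:2, because:2, with:2, earth:2, light:2, by:1, was:1, love:1, angry:1, yes:1, sing:1, some:1, … (5 more, each freq 1)
Words with frequency 2: because, before, burn, catch, earth, light, start, with

8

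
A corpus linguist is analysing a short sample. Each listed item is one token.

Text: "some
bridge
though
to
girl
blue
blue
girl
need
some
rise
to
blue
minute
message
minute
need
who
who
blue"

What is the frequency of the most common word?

Frequencies: blue:4, some:2, to:2, girl:2, need:2, minute:2, who:2, bridge:1, though:1, rise:1, message:1
Most common: 'blue' with frequency 4.

4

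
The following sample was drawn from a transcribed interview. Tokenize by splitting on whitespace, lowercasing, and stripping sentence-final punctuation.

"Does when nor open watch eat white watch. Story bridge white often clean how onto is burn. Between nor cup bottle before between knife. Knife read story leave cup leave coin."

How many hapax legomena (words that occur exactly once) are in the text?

15

Frequencies: nor:2, watch:2, white:2, story:2, between:2, cup:2, knife:2, leave:2, does:1, when:1, open:1, eat:1, bridge:1, often:1, clean:1, how:1, onto:1, is:1, burn:1, bottle:1, … (3 more, each freq 1)
Hapax (freq=1): before, bottle, bridge, burn, clean, coin, does, eat, how, is, often, onto, open, read, when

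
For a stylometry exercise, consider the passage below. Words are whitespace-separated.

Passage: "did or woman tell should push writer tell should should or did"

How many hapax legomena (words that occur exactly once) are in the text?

3

Frequencies: should:3, did:2, or:2, tell:2, woman:1, push:1, writer:1
Hapax (freq=1): push, woman, writer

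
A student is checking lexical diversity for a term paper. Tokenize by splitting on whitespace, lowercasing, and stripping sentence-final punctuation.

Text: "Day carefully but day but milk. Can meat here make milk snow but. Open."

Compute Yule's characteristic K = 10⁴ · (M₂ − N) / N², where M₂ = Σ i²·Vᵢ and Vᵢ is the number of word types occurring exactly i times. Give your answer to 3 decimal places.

510.204

Frequencies: but:3, day:2, milk:2, carefully:1, can:1, meat:1, here:1, make:1, snow:1, open:1
N = 14. Frequency spectrum: V_1=7, V_2=2, V_3=1
M₂ = 1²·7 + 2²·2 + 3²·1 = 24
K = 10000 × (24 − 14) / 14² = 510.204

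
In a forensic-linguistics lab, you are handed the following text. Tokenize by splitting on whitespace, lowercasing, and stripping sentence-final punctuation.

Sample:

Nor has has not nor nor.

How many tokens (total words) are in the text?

Tokens: nor, has, has, not, nor, nor
N = 6

6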